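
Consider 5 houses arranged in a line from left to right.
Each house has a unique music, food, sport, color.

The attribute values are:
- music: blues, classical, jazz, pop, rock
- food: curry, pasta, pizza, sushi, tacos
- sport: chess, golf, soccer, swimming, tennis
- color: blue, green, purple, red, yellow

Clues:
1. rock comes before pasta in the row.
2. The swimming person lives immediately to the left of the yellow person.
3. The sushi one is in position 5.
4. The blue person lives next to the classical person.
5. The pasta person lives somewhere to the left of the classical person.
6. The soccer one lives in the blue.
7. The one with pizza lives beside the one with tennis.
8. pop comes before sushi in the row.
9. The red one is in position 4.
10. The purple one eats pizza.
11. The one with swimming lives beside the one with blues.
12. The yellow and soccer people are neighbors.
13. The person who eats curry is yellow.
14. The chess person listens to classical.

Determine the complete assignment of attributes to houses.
Solution:

House | Music | Food | Sport | Color
------------------------------------
  1   | rock | pizza | swimming | purple
  2   | blues | curry | tennis | yellow
  3   | pop | pasta | soccer | blue
  4   | classical | tacos | chess | red
  5   | jazz | sushi | golf | green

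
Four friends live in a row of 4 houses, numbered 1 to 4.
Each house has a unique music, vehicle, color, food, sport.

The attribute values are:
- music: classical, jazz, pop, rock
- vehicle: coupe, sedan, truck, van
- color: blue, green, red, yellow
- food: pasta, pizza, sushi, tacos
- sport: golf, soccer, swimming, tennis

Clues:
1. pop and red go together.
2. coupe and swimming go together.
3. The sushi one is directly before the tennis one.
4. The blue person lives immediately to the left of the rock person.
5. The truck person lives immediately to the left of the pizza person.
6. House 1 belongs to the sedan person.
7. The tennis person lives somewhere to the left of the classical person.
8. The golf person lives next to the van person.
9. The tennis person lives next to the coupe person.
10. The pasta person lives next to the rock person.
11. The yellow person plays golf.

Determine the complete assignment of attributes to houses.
Solution:

House | Music | Vehicle | Color | Food | Sport
----------------------------------------------
  1   | jazz | sedan | blue | pasta | soccer
  2   | rock | truck | yellow | sushi | golf
  3   | pop | van | red | pizza | tennis
  4   | classical | coupe | green | tacos | swimming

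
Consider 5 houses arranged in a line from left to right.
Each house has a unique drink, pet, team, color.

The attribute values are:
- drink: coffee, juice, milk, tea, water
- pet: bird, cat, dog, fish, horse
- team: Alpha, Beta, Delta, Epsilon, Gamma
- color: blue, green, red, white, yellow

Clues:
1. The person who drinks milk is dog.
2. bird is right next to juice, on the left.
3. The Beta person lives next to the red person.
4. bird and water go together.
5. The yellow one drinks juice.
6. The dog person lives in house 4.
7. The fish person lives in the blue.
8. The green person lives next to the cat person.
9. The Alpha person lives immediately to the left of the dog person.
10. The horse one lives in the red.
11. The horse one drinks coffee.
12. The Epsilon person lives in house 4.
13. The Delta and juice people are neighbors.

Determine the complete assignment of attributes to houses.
Solution:

House | Drink | Pet | Team | Color
----------------------------------
  1   | water | bird | Delta | green
  2   | juice | cat | Beta | yellow
  3   | coffee | horse | Alpha | red
  4   | milk | dog | Epsilon | white
  5   | tea | fish | Gamma | blue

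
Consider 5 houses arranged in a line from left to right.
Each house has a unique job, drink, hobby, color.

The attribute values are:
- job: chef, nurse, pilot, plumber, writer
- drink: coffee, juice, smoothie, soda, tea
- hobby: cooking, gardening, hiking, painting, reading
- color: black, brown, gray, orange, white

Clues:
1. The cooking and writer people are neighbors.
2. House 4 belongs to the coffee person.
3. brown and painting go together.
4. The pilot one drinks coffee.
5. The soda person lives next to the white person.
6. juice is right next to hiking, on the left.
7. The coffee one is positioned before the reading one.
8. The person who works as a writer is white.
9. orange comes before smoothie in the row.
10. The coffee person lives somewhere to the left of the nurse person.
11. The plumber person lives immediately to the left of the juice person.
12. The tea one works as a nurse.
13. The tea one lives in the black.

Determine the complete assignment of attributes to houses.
Solution:

House | Job | Drink | Hobby | Color
-----------------------------------
  1   | plumber | soda | cooking | orange
  2   | writer | juice | gardening | white
  3   | chef | smoothie | hiking | gray
  4   | pilot | coffee | painting | brown
  5   | nurse | tea | reading | black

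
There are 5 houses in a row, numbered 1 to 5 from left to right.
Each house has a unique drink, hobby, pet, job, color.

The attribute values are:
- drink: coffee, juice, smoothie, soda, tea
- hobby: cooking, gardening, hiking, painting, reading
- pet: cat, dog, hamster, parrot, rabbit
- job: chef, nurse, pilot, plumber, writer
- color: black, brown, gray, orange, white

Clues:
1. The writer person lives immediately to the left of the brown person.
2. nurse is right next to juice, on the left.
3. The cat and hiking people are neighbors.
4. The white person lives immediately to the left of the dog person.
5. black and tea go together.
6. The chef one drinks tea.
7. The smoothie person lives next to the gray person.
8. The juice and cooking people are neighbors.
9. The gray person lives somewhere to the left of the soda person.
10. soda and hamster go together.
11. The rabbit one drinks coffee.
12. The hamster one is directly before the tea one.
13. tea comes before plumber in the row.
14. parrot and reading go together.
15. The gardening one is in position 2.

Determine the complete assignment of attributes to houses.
Solution:

House | Drink | Hobby | Pet | Job | Color
-----------------------------------------
  1   | smoothie | reading | parrot | nurse | white
  2   | juice | gardening | dog | writer | gray
  3   | soda | cooking | hamster | pilot | brown
  4   | tea | painting | cat | chef | black
  5   | coffee | hiking | rabbit | plumber | orange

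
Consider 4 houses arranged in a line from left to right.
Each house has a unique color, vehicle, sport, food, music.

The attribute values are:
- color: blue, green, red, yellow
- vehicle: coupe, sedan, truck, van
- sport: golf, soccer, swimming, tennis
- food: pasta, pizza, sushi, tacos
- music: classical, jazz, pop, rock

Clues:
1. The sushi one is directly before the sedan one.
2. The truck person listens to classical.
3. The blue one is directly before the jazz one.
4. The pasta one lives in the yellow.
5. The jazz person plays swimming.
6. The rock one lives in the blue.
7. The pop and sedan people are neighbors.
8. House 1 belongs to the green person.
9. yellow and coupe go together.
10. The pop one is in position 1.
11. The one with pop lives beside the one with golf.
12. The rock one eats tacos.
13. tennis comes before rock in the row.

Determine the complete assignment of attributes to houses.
Solution:

House | Color | Vehicle | Sport | Food | Music
----------------------------------------------
  1   | green | van | tennis | sushi | pop
  2   | blue | sedan | golf | tacos | rock
  3   | yellow | coupe | swimming | pasta | jazz
  4   | red | truck | soccer | pizza | classical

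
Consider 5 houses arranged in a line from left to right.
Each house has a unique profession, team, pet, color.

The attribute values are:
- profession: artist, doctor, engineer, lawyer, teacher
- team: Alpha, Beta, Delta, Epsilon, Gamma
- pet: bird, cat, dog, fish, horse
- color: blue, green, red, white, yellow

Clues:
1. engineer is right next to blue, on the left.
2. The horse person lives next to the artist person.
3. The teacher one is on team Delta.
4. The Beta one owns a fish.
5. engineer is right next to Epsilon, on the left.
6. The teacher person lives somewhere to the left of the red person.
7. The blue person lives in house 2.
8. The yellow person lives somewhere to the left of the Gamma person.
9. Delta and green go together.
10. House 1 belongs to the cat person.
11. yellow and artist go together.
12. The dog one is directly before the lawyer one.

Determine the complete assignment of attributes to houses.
Solution:

House | Profession | Team | Pet | Color
---------------------------------------
  1   | engineer | Alpha | cat | white
  2   | doctor | Epsilon | horse | blue
  3   | artist | Beta | fish | yellow
  4   | teacher | Delta | dog | green
  5   | lawyer | Gamma | bird | red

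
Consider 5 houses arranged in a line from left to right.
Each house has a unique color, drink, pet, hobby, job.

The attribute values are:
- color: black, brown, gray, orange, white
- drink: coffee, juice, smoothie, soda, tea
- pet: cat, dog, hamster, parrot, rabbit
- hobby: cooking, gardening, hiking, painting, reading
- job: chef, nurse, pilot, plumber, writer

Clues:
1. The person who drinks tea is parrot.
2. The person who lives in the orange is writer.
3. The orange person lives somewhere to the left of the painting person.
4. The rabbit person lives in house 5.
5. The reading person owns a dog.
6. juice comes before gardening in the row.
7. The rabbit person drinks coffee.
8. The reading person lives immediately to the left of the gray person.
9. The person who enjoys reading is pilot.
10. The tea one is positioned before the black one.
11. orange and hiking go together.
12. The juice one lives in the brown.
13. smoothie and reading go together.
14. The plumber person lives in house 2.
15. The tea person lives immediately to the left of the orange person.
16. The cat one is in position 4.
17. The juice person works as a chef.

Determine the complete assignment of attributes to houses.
Solution:

House | Color | Drink | Pet | Hobby | Job
-----------------------------------------
  1   | white | smoothie | dog | reading | pilot
  2   | gray | tea | parrot | cooking | plumber
  3   | orange | soda | hamster | hiking | writer
  4   | brown | juice | cat | painting | chef
  5   | black | coffee | rabbit | gardening | nurse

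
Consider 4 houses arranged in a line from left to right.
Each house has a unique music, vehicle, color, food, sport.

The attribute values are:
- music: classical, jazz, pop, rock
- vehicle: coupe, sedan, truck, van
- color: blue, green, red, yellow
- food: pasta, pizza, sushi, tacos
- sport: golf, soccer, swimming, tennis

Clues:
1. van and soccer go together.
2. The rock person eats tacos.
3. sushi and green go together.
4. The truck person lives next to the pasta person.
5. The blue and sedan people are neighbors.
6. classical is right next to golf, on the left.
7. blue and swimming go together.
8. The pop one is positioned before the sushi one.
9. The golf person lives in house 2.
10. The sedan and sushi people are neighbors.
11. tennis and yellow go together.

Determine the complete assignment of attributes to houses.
Solution:

House | Music | Vehicle | Color | Food | Sport
----------------------------------------------
  1   | classical | truck | blue | pizza | swimming
  2   | pop | sedan | red | pasta | golf
  3   | jazz | van | green | sushi | soccer
  4   | rock | coupe | yellow | tacos | tennis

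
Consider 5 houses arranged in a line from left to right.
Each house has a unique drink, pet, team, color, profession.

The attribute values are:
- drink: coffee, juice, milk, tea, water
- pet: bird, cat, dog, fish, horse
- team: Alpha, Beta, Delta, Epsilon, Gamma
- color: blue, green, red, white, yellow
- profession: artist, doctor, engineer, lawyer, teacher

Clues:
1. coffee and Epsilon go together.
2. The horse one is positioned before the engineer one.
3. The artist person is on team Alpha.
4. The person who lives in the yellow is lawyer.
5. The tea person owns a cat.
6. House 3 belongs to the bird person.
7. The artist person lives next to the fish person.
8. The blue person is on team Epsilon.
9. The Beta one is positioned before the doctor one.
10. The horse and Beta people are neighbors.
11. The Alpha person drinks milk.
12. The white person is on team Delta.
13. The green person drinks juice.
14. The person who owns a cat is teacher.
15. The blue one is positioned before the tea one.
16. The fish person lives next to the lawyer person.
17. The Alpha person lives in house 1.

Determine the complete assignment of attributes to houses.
Solution:

House | Drink | Pet | Team | Color | Profession
-----------------------------------------------
  1   | milk | horse | Alpha | red | artist
  2   | juice | fish | Beta | green | engineer
  3   | water | bird | Gamma | yellow | lawyer
  4   | coffee | dog | Epsilon | blue | doctor
  5   | tea | cat | Delta | white | teacher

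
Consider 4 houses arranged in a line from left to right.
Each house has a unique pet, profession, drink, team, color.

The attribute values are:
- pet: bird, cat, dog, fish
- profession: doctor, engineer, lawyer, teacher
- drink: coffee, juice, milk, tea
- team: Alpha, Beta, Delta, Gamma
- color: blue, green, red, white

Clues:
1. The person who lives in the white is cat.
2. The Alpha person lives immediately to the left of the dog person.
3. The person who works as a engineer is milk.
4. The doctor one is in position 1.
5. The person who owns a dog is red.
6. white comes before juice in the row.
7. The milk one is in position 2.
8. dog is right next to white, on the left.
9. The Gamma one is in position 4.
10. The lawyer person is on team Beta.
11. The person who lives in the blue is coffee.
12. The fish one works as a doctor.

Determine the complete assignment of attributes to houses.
Solution:

House | Pet | Profession | Drink | Team | Color
-----------------------------------------------
  1   | fish | doctor | coffee | Alpha | blue
  2   | dog | engineer | milk | Delta | red
  3   | cat | lawyer | tea | Beta | white
  4   | bird | teacher | juice | Gamma | green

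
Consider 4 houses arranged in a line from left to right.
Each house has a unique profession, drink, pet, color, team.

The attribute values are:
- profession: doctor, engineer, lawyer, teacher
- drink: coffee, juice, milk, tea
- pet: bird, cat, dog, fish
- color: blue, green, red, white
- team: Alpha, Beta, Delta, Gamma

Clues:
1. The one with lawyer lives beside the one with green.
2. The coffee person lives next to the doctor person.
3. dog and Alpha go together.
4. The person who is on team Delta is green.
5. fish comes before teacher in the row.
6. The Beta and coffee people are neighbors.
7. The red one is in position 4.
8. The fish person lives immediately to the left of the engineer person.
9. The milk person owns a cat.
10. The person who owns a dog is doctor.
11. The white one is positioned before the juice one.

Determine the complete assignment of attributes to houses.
Solution:

House | Profession | Drink | Pet | Color | Team
-----------------------------------------------
  1   | lawyer | tea | fish | white | Beta
  2   | engineer | coffee | bird | green | Delta
  3   | doctor | juice | dog | blue | Alpha
  4   | teacher | milk | cat | red | Gamma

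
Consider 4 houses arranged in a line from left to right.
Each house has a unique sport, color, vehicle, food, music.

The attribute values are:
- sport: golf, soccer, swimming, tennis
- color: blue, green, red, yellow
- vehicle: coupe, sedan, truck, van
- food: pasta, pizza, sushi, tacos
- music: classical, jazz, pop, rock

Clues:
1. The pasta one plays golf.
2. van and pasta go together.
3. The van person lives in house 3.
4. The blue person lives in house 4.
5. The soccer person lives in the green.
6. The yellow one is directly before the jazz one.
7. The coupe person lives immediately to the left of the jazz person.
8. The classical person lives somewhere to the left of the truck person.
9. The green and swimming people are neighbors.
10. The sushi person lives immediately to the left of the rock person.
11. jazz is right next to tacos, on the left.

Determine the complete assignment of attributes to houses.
Solution:

House | Sport | Color | Vehicle | Food | Music
----------------------------------------------
  1   | soccer | green | sedan | sushi | classical
  2   | swimming | yellow | coupe | pizza | rock
  3   | golf | red | van | pasta | jazz
  4   | tennis | blue | truck | tacos | pop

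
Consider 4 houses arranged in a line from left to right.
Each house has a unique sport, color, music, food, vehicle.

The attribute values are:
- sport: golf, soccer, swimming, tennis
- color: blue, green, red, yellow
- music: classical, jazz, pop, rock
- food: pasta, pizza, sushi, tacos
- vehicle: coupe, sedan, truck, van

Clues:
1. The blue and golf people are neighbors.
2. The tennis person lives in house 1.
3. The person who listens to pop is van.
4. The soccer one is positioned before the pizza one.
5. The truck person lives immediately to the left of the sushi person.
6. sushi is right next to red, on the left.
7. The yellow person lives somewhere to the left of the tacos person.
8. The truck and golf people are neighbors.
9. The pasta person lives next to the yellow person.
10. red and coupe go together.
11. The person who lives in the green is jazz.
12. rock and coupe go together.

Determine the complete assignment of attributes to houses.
Solution:

House | Sport | Color | Music | Food | Vehicle
----------------------------------------------
  1   | tennis | blue | classical | pasta | truck
  2   | golf | yellow | pop | sushi | van
  3   | soccer | red | rock | tacos | coupe
  4   | swimming | green | jazz | pizza | sedan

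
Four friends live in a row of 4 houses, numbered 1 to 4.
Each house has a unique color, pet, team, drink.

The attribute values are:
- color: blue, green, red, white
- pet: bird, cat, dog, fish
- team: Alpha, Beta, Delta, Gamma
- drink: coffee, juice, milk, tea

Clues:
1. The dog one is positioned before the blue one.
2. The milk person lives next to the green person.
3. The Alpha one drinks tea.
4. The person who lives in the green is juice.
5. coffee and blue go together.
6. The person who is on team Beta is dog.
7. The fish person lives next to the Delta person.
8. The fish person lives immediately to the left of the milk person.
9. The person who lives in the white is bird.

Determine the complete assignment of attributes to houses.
Solution:

House | Color | Pet | Team | Drink
----------------------------------
  1   | red | fish | Alpha | tea
  2   | white | bird | Delta | milk
  3   | green | dog | Beta | juice
  4   | blue | cat | Gamma | coffee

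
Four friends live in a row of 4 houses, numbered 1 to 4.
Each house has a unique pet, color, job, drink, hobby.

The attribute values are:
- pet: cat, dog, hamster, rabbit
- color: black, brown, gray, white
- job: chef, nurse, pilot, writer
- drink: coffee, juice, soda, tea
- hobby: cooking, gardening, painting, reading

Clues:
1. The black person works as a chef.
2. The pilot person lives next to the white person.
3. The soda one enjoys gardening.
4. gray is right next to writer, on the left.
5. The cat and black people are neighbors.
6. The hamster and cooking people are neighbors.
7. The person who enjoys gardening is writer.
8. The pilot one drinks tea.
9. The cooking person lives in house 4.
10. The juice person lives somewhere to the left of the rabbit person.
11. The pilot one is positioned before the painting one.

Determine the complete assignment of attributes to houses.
Solution:

House | Pet | Color | Job | Drink | Hobby
-----------------------------------------
  1   | dog | gray | pilot | tea | reading
  2   | cat | white | writer | soda | gardening
  3   | hamster | black | chef | juice | painting
  4   | rabbit | brown | nurse | coffee | cooking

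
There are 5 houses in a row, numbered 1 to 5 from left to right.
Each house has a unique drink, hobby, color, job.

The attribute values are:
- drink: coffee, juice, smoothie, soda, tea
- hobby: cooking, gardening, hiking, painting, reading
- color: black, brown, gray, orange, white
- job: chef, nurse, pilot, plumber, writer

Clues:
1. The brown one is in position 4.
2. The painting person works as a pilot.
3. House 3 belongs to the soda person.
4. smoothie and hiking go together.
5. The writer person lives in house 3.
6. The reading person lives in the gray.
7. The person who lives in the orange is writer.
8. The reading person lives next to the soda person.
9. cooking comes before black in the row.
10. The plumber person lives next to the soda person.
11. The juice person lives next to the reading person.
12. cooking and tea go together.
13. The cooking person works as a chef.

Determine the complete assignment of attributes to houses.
Solution:

House | Drink | Hobby | Color | Job
-----------------------------------
  1   | juice | painting | white | pilot
  2   | coffee | reading | gray | plumber
  3   | soda | gardening | orange | writer
  4   | tea | cooking | brown | chef
  5   | smoothie | hiking | black | nurse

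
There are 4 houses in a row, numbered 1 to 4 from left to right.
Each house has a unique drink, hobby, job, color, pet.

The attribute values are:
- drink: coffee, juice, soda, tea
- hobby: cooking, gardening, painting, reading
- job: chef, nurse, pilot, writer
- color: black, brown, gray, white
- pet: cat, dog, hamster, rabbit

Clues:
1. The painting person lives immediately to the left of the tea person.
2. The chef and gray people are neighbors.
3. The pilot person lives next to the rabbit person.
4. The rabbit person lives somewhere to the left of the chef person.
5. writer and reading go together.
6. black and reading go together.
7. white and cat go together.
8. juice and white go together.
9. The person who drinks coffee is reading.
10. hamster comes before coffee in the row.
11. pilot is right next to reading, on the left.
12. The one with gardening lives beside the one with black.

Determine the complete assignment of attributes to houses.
Solution:

House | Drink | Hobby | Job | Color | Pet
-----------------------------------------
  1   | soda | gardening | pilot | brown | hamster
  2   | coffee | reading | writer | black | rabbit
  3   | juice | painting | chef | white | cat
  4   | tea | cooking | nurse | gray | dog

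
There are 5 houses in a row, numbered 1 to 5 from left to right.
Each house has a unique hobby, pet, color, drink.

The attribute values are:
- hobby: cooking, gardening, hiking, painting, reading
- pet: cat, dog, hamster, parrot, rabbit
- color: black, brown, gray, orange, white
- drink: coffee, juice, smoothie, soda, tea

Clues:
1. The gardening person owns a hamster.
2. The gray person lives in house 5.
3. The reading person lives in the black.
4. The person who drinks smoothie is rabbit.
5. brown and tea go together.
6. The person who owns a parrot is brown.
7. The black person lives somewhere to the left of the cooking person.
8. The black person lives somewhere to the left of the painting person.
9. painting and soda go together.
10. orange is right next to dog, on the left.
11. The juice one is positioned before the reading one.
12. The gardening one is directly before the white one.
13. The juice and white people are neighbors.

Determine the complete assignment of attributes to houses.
Solution:

House | Hobby | Pet | Color | Drink
-----------------------------------
  1   | gardening | hamster | orange | juice
  2   | hiking | dog | white | coffee
  3   | reading | rabbit | black | smoothie
  4   | cooking | parrot | brown | tea
  5   | painting | cat | gray | soda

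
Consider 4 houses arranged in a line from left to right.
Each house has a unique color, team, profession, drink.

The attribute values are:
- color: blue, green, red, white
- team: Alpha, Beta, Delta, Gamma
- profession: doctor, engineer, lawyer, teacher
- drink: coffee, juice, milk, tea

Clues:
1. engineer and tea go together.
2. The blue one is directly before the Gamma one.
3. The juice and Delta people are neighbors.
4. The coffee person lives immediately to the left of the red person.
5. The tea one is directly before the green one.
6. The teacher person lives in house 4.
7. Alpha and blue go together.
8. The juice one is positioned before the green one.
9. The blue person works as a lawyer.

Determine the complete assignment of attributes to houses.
Solution:

House | Color | Team | Profession | Drink
-----------------------------------------
  1   | blue | Alpha | lawyer | coffee
  2   | red | Gamma | doctor | juice
  3   | white | Delta | engineer | tea
  4   | green | Beta | teacher | milk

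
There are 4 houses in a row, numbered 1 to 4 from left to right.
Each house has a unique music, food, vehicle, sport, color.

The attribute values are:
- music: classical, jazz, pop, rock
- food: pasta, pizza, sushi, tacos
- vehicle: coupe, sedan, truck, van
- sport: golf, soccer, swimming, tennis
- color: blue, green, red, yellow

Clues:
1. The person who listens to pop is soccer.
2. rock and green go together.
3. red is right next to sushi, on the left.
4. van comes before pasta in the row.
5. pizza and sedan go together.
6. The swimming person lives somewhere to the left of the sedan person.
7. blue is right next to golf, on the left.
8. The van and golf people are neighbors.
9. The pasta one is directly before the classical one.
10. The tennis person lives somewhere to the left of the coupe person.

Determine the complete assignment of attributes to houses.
Solution:

House | Music | Food | Vehicle | Sport | Color
----------------------------------------------
  1   | jazz | tacos | van | swimming | blue
  2   | rock | pasta | truck | golf | green
  3   | classical | pizza | sedan | tennis | red
  4   | pop | sushi | coupe | soccer | yellow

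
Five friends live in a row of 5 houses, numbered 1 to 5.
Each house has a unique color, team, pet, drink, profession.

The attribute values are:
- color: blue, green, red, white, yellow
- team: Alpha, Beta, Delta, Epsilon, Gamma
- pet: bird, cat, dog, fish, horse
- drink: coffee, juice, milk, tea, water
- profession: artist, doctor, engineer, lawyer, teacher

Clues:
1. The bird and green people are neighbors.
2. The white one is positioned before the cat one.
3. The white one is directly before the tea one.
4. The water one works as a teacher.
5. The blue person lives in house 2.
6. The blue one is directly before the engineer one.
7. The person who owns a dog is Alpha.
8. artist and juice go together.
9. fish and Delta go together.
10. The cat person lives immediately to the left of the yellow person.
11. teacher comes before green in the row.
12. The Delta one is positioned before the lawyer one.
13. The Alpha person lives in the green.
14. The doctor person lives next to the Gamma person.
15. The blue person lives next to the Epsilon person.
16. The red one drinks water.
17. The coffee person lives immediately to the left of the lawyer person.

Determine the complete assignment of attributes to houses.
Solution:

House | Color | Team | Pet | Drink | Profession
-----------------------------------------------
  1   | white | Delta | fish | coffee | doctor
  2   | blue | Gamma | cat | tea | lawyer
  3   | yellow | Epsilon | horse | milk | engineer
  4   | red | Beta | bird | water | teacher
  5   | green | Alpha | dog | juice | artist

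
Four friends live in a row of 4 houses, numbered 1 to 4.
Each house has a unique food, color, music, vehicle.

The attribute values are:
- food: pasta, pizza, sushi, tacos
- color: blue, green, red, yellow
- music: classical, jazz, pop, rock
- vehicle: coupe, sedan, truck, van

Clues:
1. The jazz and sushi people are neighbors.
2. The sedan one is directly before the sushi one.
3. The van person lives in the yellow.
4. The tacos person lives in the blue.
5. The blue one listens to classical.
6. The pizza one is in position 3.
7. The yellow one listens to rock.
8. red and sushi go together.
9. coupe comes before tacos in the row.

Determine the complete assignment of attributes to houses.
Solution:

House | Food | Color | Music | Vehicle
--------------------------------------
  1   | pasta | green | jazz | sedan
  2   | sushi | red | pop | coupe
  3   | pizza | yellow | rock | van
  4   | tacos | blue | classical | truck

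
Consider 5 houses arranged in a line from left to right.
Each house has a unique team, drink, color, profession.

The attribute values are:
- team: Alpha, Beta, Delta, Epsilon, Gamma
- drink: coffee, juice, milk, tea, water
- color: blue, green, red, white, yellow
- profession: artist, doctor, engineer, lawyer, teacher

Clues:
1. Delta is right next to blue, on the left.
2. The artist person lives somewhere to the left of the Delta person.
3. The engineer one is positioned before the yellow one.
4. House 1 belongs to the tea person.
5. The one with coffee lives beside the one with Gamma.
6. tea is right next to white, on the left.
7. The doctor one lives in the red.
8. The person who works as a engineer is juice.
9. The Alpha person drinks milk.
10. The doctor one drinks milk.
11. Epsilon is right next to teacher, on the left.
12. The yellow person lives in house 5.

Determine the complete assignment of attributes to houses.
Solution:

House | Team | Drink | Color | Profession
-----------------------------------------
  1   | Epsilon | tea | green | artist
  2   | Delta | coffee | white | teacher
  3   | Gamma | juice | blue | engineer
  4   | Alpha | milk | red | doctor
  5   | Beta | water | yellow | lawyer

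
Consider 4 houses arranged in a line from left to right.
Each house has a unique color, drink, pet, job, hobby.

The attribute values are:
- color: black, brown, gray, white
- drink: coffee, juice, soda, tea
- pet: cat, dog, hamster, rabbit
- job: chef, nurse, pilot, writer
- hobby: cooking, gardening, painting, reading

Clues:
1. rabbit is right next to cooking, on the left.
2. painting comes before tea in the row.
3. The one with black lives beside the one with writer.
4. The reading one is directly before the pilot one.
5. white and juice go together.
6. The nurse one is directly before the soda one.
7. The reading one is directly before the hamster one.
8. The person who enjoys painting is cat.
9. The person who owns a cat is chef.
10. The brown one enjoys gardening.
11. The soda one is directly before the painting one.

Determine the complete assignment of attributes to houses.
Solution:

House | Color | Drink | Pet | Job | Hobby
-----------------------------------------
  1   | white | juice | rabbit | nurse | reading
  2   | gray | soda | hamster | pilot | cooking
  3   | black | coffee | cat | chef | painting
  4   | brown | tea | dog | writer | gardening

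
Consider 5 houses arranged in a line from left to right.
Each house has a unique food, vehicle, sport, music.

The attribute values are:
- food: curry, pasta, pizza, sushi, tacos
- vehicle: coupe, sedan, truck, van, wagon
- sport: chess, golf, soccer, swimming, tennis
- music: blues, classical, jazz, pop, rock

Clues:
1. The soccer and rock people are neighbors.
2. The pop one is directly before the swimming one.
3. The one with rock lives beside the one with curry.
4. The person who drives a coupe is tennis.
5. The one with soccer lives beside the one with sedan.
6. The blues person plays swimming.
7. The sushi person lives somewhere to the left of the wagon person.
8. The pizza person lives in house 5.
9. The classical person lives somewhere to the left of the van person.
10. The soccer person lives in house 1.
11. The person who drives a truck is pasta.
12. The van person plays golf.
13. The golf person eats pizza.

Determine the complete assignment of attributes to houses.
Solution:

House | Food | Vehicle | Sport | Music
--------------------------------------
  1   | pasta | truck | soccer | classical
  2   | sushi | sedan | chess | rock
  3   | curry | coupe | tennis | pop
  4   | tacos | wagon | swimming | blues
  5   | pizza | van | golf | jazz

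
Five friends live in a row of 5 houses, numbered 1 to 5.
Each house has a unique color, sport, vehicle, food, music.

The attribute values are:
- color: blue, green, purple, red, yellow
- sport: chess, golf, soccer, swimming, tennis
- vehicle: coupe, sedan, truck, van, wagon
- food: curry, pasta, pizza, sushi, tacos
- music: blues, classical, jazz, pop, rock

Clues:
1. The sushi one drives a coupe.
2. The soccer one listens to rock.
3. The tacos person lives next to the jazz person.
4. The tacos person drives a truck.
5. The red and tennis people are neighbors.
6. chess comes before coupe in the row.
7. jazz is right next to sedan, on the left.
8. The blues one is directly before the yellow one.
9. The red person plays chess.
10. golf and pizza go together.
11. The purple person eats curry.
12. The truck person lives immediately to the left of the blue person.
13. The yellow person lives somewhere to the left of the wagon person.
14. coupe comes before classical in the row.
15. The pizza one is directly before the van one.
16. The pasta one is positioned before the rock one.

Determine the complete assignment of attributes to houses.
Solution:

House | Color | Sport | Vehicle | Food | Music
----------------------------------------------
  1   | red | chess | truck | tacos | pop
  2   | blue | tennis | coupe | sushi | jazz
  3   | green | golf | sedan | pizza | blues
  4   | yellow | swimming | van | pasta | classical
  5   | purple | soccer | wagon | curry | rock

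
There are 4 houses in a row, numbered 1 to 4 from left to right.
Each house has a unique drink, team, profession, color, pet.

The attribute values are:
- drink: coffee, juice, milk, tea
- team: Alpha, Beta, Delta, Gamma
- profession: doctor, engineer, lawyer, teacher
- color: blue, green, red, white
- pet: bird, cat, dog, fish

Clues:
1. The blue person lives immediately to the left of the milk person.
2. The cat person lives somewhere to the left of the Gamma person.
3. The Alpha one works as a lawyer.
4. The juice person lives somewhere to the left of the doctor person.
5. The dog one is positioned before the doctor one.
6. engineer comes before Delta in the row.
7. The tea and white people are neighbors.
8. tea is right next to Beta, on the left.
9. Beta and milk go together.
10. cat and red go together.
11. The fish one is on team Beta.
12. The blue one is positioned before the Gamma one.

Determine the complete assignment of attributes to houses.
Solution:

House | Drink | Team | Profession | Color | Pet
-----------------------------------------------
  1   | tea | Alpha | lawyer | blue | dog
  2   | milk | Beta | engineer | white | fish
  3   | juice | Delta | teacher | red | cat
  4   | coffee | Gamma | doctor | green | bird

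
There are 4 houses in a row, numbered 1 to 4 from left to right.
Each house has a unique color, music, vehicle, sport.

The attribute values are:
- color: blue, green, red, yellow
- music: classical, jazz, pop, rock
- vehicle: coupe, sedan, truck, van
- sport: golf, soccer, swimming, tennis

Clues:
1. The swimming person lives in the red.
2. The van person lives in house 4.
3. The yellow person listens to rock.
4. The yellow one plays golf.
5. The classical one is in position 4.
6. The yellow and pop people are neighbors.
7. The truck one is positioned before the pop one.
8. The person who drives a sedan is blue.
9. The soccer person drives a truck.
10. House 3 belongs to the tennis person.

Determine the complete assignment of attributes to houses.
Solution:

House | Color | Music | Vehicle | Sport
---------------------------------------
  1   | green | jazz | truck | soccer
  2   | yellow | rock | coupe | golf
  3   | blue | pop | sedan | tennis
  4   | red | classical | van | swimming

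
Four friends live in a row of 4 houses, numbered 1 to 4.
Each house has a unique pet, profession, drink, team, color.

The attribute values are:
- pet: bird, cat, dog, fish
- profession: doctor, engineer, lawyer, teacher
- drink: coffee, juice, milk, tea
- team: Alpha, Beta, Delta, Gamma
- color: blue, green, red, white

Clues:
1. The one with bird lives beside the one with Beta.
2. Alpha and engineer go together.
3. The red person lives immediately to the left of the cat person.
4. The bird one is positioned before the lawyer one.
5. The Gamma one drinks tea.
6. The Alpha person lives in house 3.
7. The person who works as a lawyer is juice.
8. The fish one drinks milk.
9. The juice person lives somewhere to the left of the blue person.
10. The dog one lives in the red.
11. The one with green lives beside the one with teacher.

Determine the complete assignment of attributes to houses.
Solution:

House | Pet | Profession | Drink | Team | Color
-----------------------------------------------
  1   | bird | doctor | tea | Gamma | white
  2   | dog | lawyer | juice | Beta | red
  3   | cat | engineer | coffee | Alpha | green
  4   | fish | teacher | milk | Delta | blue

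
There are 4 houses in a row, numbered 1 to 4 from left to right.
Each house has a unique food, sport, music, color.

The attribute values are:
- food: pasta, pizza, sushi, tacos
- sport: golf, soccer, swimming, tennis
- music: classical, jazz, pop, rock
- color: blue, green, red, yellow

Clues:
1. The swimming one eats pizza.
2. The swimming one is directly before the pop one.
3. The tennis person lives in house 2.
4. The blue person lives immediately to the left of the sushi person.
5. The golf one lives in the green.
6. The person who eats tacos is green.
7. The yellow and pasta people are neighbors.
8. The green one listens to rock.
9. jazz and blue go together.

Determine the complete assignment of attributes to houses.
Solution:

House | Food | Sport | Music | Color
------------------------------------
  1   | pizza | swimming | jazz | blue
  2   | sushi | tennis | pop | yellow
  3   | pasta | soccer | classical | red
  4   | tacos | golf | rock | green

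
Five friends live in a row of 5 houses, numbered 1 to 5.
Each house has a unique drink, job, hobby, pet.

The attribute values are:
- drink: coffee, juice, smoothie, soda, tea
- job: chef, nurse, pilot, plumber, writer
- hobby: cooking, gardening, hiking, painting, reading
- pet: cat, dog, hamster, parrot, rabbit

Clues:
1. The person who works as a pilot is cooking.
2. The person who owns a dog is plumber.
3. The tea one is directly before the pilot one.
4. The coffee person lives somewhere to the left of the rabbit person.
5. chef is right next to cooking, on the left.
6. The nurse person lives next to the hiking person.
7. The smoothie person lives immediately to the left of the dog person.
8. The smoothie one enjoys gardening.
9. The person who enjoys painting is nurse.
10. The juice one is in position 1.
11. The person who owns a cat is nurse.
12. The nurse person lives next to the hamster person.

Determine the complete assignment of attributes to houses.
Solution:

House | Drink | Job | Hobby | Pet
---------------------------------
  1   | juice | nurse | painting | cat
  2   | tea | chef | hiking | hamster
  3   | coffee | pilot | cooking | parrot
  4   | smoothie | writer | gardening | rabbit
  5   | soda | plumber | reading | dog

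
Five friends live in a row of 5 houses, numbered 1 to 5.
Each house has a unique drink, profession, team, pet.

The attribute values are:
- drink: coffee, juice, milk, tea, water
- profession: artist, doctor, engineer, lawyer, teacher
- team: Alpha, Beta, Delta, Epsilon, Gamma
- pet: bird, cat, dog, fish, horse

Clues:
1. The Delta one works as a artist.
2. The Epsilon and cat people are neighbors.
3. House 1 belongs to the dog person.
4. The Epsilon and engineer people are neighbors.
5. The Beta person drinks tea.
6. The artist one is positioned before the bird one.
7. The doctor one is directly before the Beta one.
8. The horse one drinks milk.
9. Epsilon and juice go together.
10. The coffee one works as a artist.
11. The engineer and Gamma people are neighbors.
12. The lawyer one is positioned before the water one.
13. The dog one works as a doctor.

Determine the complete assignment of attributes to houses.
Solution:

House | Drink | Profession | Team | Pet
---------------------------------------
  1   | juice | doctor | Epsilon | dog
  2   | tea | engineer | Beta | cat
  3   | milk | lawyer | Gamma | horse
  4   | coffee | artist | Delta | fish
  5   | water | teacher | Alpha | bird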